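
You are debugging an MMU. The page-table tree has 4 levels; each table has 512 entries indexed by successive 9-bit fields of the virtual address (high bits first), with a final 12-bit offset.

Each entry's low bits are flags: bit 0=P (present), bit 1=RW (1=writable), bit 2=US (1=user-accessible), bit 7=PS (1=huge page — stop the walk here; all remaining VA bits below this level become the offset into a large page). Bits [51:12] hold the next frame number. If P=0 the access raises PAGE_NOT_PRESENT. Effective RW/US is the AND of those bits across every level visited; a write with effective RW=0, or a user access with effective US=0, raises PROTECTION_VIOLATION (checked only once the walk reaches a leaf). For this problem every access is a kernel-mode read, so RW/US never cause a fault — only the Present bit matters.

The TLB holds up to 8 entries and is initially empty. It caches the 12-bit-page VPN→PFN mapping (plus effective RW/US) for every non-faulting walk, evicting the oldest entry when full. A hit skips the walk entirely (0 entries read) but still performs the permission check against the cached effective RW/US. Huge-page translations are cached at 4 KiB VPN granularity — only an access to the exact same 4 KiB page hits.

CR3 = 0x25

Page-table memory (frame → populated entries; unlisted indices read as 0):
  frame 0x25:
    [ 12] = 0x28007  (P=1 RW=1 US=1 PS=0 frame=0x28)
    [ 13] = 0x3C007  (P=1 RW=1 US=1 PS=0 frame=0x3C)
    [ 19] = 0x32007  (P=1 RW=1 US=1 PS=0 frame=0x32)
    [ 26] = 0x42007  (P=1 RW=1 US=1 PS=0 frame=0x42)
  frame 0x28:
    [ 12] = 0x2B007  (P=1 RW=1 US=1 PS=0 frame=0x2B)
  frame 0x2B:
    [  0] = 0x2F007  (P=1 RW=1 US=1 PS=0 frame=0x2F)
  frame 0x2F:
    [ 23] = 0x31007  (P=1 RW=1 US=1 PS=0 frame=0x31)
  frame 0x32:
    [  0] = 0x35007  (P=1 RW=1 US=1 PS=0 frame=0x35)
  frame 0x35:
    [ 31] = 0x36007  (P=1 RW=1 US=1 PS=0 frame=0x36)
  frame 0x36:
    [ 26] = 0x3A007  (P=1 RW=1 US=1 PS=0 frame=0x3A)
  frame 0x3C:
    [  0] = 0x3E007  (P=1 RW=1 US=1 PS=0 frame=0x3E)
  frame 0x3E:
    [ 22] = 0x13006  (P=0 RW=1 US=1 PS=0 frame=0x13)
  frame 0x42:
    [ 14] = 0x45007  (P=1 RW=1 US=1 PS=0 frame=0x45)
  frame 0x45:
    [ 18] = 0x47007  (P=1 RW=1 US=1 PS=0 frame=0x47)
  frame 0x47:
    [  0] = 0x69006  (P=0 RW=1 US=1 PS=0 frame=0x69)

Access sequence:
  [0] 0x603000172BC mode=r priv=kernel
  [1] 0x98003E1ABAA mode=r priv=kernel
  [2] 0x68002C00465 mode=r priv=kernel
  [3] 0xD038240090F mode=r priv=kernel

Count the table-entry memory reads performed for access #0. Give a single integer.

Per-access translation:
#0 VA=0x603000172BC (r,kernel):
  L0: frame=0x25 idx=12 entry=0x28007 [P=1 RW=1 US=1 PS=0]
  L1: frame=0x28 idx=12 entry=0x2B007 [P=1 RW=1 US=1 PS=0]
  L2: frame=0x2B idx=0 entry=0x2F007 [P=1 RW=1 US=1 PS=0]
  L3: frame=0x2F idx=23 entry=0x31007 [P=1 RW=1 US=1 PS=0]
  → PA=0x312BC  (4 entries read)
#1 VA=0x98003E1ABAA (r,kernel):
  L0: frame=0x25 idx=19 entry=0x32007 [P=1 RW=1 US=1 PS=0]
  L1: frame=0x32 idx=0 entry=0x35007 [P=1 RW=1 US=1 PS=0]
  L2: frame=0x35 idx=31 entry=0x36007 [P=1 RW=1 US=1 PS=0]
  L3: frame=0x36 idx=26 entry=0x3A007 [P=1 RW=1 US=1 PS=0]
  → PA=0x3ABAA  (4 entries read)
#2 VA=0x68002C00465 (r,kernel):
  L0: frame=0x25 idx=13 entry=0x3C007 [P=1 RW=1 US=1 PS=0]
  L1: frame=0x3C idx=0 entry=0x3E007 [P=1 RW=1 US=1 PS=0]
  L2: frame=0x3E idx=22 entry=0x13006 [P=0 RW=1 US=1 PS=0]
  → PAGE_NOT_PRESENT  (3 entries read)
#3 VA=0xD038240090F (r,kernel):
  L0: frame=0x25 idx=26 entry=0x42007 [P=1 RW=1 US=1 PS=0]
  L1: frame=0x42 idx=14 entry=0x45007 [P=1 RW=1 US=1 PS=0]
  L2: frame=0x45 idx=18 entry=0x47007 [P=1 RW=1 US=1 PS=0]
  L3: frame=0x47 idx=0 entry=0x69006 [P=0 RW=1 US=1 PS=0]
  → PAGE_NOT_PRESENT  (4 entries read)

Entries read for #0: 4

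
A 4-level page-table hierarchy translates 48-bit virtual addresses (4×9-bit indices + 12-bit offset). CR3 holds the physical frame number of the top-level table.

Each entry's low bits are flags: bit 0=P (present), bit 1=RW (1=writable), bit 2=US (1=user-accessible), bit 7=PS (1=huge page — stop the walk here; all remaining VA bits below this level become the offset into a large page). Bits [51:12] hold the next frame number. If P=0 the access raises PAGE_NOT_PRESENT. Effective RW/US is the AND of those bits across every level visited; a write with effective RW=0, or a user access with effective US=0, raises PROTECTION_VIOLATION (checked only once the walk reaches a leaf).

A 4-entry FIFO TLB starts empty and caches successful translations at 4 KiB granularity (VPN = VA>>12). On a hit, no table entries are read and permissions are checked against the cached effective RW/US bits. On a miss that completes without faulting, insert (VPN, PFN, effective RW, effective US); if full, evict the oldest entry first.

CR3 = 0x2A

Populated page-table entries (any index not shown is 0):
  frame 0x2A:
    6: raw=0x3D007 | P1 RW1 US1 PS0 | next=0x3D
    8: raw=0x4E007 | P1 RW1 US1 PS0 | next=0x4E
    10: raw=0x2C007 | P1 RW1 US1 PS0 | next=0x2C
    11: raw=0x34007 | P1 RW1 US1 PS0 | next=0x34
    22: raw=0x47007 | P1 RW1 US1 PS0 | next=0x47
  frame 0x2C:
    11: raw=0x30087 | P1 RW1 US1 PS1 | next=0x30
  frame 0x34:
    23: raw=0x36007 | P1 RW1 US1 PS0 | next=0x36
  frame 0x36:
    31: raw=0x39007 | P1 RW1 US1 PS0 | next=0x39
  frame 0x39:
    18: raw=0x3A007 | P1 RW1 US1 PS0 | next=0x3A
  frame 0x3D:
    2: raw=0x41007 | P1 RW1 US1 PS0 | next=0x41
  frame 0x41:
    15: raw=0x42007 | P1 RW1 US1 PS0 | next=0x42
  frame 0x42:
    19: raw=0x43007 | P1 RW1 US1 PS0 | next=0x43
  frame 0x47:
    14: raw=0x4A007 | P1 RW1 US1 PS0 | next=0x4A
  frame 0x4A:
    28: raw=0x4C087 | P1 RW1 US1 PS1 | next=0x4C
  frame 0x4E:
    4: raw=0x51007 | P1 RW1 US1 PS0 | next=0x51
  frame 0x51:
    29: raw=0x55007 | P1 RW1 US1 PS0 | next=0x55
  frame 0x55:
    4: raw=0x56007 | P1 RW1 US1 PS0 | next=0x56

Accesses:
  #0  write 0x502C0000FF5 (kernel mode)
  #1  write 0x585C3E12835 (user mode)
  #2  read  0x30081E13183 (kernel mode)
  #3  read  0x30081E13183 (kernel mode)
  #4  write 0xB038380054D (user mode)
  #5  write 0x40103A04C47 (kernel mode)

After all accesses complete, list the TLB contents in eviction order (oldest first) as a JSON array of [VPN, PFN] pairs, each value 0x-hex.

Per-access translation:
#0 VA=0x502C0000FF5 (w,kernel):
  lvl0: tbl 0x2A, slot 10 ⇒ 0x2C007 (P1/RW1/US1/PS0)
  lvl1: tbl 0x2C, slot 11 ⇒ 0x30087 (P1/RW1/US1/PS1)
  ✓ 0x30FF5 (huge @L1)  — 2 lookups
#1 VA=0x585C3E12835 (w,user):
  lvl0: tbl 0x2A, slot 11 ⇒ 0x34007 (P1/RW1/US1/PS0)
  lvl1: tbl 0x34, slot 23 ⇒ 0x36007 (P1/RW1/US1/PS0)
  lvl2: tbl 0x36, slot 31 ⇒ 0x39007 (P1/RW1/US1/PS0)
  lvl3: tbl 0x39, slot 18 ⇒ 0x3A007 (P1/RW1/US1/PS0)
  ✓ 0x3A835  — 4 lookups
#2 VA=0x30081E13183 (r,kernel):
  lvl0: tbl 0x2A, slot 6 ⇒ 0x3D007 (P1/RW1/US1/PS0)
  lvl1: tbl 0x3D, slot 2 ⇒ 0x41007 (P1/RW1/US1/PS0)
  lvl2: tbl 0x41, slot 15 ⇒ 0x42007 (P1/RW1/US1/PS0)
  lvl3: tbl 0x42, slot 19 ⇒ 0x43007 (P1/RW1/US1/PS0)
  ✓ 0x43183  — 4 lookups
#3 VA=0x30081E13183 (r,kernel):
  TLB hit vpn=0x30081E13 → PA=0x43183
#4 VA=0xB038380054D (w,user):
  lvl0: tbl 0x2A, slot 22 ⇒ 0x47007 (P1/RW1/US1/PS0)
  lvl1: tbl 0x47, slot 14 ⇒ 0x4A007 (P1/RW1/US1/PS0)
  lvl2: tbl 0x4A, slot 28 ⇒ 0x4C087 (P1/RW1/US1/PS1)
  ✓ 0x4C54D (huge @L2)  — 3 lookups
#5 VA=0x40103A04C47 (w,kernel):
  lvl0: tbl 0x2A, slot 8 ⇒ 0x4E007 (P1/RW1/US1/PS0)
  lvl1: tbl 0x4E, slot 4 ⇒ 0x51007 (P1/RW1/US1/PS0)
  lvl2: tbl 0x51, slot 29 ⇒ 0x55007 (P1/RW1/US1/PS0)
  lvl3: tbl 0x55, slot 4 ⇒ 0x56007 (P1/RW1/US1/PS0)
  ✓ 0x56C47  — 4 lookups

TLB: [["0x585C3E12", "0x3A"], ["0x30081E13", "0x43"], ["0xB0383800", "0x4C"], ["0x40103A04", "0x56"]]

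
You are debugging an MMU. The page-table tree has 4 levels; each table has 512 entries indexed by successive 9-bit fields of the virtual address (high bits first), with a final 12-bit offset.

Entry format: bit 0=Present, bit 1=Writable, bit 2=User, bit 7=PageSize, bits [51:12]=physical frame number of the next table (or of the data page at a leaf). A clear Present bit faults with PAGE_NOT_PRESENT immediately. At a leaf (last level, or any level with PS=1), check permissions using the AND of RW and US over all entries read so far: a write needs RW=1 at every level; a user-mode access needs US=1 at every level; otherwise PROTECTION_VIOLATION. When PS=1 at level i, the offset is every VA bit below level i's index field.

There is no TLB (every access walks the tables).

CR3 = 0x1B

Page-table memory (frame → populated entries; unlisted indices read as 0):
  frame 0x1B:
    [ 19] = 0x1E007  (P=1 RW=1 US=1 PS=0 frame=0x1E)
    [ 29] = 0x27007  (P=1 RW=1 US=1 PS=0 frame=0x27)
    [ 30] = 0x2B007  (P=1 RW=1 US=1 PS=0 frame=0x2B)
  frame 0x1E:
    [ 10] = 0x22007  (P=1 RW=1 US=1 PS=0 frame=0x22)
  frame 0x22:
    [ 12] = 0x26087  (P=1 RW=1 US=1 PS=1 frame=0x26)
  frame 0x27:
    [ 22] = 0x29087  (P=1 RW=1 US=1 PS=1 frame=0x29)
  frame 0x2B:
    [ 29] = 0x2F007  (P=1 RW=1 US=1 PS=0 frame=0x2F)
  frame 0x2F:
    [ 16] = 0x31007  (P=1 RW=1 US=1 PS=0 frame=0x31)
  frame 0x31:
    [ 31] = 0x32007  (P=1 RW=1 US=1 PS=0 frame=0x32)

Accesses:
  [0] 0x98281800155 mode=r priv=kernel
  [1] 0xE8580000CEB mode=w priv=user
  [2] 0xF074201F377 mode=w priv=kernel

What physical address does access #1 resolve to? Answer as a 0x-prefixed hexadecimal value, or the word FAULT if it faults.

Per-access translation:
#0 VA=0x98281800155 (r,kernel):
  L0: frame=0x1B idx=19 entry=0x1E007 [P=1 RW=1 US=1 PS=0]
  L1: frame=0x1E idx=10 entry=0x22007 [P=1 RW=1 US=1 PS=0]
  L2: frame=0x22 idx=12 entry=0x26087 [P=1 RW=1 US=1 PS=1]
  ⇒ phys 0x26155 (huge @L2)  [3 reads]
#1 VA=0xE8580000CEB (w,user):
  L0: frame=0x1B idx=29 entry=0x27007 [P=1 RW=1 US=1 PS=0]
  L1: frame=0x27 idx=22 entry=0x29087 [P=1 RW=1 US=1 PS=1]
  ⇒ phys 0x29CEB (huge @L1)  [2 reads]
#2 VA=0xF074201F377 (w,kernel):
  L0: frame=0x1B idx=30 entry=0x2B007 [P=1 RW=1 US=1 PS=0]
  L1: frame=0x2B idx=29 entry=0x2F007 [P=1 RW=1 US=1 PS=0]
  L2: frame=0x2F idx=16 entry=0x31007 [P=1 RW=1 US=1 PS=0]
  L3: frame=0x31 idx=31 entry=0x32007 [P=1 RW=1 US=1 PS=0]
  ⇒ phys 0x32377  [4 reads]

Access #1 PA: 0x29CEB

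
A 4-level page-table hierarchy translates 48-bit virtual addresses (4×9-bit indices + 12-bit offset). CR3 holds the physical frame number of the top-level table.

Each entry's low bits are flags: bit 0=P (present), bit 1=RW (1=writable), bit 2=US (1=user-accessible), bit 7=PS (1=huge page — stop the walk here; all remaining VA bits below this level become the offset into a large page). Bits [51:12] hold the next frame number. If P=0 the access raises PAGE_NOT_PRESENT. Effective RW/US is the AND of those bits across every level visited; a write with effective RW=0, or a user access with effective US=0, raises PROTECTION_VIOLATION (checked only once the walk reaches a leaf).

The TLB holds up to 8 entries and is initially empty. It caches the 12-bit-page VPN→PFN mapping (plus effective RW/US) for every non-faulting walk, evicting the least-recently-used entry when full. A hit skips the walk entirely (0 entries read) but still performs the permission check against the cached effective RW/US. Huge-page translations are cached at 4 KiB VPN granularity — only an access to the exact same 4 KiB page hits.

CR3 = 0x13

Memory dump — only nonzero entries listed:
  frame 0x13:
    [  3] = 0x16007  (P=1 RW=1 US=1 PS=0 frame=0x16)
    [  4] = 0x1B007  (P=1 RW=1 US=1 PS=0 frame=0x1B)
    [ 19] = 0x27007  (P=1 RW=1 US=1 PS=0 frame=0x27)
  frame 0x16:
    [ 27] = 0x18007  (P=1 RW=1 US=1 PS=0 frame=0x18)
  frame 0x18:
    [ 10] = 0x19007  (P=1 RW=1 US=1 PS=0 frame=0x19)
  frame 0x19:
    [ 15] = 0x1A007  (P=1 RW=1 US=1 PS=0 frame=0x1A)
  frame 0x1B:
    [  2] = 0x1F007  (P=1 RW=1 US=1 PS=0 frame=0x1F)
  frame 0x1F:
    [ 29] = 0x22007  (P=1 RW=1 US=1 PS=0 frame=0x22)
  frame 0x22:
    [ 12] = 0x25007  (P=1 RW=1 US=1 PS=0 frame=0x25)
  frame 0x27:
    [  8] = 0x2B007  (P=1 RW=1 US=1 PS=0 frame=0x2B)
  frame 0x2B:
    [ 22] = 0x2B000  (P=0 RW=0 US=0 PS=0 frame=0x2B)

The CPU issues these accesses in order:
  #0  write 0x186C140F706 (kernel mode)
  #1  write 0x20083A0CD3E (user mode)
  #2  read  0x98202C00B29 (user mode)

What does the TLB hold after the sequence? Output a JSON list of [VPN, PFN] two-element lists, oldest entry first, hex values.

Per-access translation:
#0 VA=0x186C140F706 (w,kernel):
  L0: frame=0x13 idx=3 entry=0x16007 [P=1 RW=1 US=1 PS=0]
  L1: frame=0x16 idx=27 entry=0x18007 [P=1 RW=1 US=1 PS=0]
  L2: frame=0x18 idx=10 entry=0x19007 [P=1 RW=1 US=1 PS=0]
  L3: frame=0x19 idx=15 entry=0x1A007 [P=1 RW=1 US=1 PS=0]
  → PA=0x1A706  (4 entries read)
#1 VA=0x20083A0CD3E (w,user):
  L0: frame=0x13 idx=4 entry=0x1B007 [P=1 RW=1 US=1 PS=0]
  L1: frame=0x1B idx=2 entry=0x1F007 [P=1 RW=1 US=1 PS=0]
  L2: frame=0x1F idx=29 entry=0x22007 [P=1 RW=1 US=1 PS=0]
  L3: frame=0x22 idx=12 entry=0x25007 [P=1 RW=1 US=1 PS=0]
  → PA=0x25D3E  (4 entries read)
#2 VA=0x98202C00B29 (r,user):
  L0: frame=0x13 idx=19 entry=0x27007 [P=1 RW=1 US=1 PS=0]
  L1: frame=0x27 idx=8 entry=0x2B007 [P=1 RW=1 US=1 PS=0]
  L2: frame=0x2B idx=22 entry=0x2B000 [P=0 RW=0 US=0 PS=0]
  ✗ PAGE_NOT_PRESENT  [3 reads]

TLB: [["0x186C140F", "0x1A"], ["0x20083A0C", "0x25"]]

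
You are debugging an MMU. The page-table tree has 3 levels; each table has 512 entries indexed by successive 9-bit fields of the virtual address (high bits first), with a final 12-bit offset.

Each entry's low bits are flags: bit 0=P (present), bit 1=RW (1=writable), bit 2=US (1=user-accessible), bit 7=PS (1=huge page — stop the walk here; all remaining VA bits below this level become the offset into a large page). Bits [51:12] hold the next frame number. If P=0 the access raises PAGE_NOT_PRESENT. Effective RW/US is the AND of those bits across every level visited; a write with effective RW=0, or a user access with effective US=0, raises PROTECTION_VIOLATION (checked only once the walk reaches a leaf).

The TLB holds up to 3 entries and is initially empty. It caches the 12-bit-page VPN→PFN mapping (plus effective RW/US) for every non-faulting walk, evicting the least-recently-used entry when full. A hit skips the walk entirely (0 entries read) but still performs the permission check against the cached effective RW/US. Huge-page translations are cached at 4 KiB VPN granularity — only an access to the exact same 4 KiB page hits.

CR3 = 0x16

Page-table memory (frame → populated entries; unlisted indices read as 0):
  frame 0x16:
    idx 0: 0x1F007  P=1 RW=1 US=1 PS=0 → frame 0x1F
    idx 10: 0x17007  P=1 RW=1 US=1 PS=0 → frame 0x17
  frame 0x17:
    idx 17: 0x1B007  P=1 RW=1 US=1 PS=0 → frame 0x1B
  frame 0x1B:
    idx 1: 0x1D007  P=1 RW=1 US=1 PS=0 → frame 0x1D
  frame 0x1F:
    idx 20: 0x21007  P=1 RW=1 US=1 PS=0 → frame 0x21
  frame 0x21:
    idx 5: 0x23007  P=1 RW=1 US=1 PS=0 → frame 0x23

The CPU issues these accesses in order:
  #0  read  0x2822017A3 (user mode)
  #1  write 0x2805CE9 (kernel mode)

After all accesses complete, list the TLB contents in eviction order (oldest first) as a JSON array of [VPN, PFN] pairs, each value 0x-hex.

Walk each access:
#0 VA=0x2822017A3 (r,user):
  L0 @0x16[10] → 0x17007  P=1,RW=1,US=1,PS=0
  L1 @0x17[17] → 0x1B007  P=1,RW=1,US=1,PS=0
  L2 @0x1B[1] → 0x1D007  P=1,RW=1,US=1,PS=0
  ✓ 0x1D7A3  — 3 lookups
#1 VA=0x2805CE9 (w,kernel):
  L0 @0x16[0] → 0x1F007  P=1,RW=1,US=1,PS=0
  L1 @0x1F[20] → 0x21007  P=1,RW=1,US=1,PS=0
  L2 @0x21[5] → 0x23007  P=1,RW=1,US=1,PS=0
  ✓ 0x23CE9  — 3 lookups

TLB: [["0x282201", "0x1D"], ["0x2805", "0x23"]]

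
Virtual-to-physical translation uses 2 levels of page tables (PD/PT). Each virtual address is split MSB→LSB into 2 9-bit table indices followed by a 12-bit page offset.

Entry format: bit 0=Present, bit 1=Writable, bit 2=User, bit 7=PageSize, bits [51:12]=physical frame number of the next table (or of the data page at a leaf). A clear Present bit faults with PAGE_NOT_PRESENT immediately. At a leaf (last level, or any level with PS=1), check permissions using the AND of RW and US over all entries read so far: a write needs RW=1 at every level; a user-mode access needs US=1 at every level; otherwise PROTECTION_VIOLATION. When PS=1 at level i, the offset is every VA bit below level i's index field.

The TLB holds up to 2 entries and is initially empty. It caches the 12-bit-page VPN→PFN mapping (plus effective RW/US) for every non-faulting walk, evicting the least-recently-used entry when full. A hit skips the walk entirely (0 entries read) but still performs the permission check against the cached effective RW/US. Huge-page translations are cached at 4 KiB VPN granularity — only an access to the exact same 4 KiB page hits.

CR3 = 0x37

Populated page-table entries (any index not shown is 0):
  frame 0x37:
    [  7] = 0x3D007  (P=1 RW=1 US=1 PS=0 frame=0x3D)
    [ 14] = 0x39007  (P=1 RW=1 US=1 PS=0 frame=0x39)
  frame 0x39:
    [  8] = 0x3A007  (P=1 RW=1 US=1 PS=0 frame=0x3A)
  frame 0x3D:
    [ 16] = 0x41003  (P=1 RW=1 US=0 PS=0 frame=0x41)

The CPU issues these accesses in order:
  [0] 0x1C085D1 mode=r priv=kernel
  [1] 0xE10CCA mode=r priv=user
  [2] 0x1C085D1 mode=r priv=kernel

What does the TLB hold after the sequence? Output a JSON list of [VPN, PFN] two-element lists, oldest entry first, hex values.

Trace:
#0 VA=0x1C085D1 (r,kernel):
  lvl0: tbl 0x37, slot 14 ⇒ 0x39007 (P1/RW1/US1/PS0)
  lvl1: tbl 0x39, slot 8 ⇒ 0x3A007 (P1/RW1/US1/PS0)
  → PA=0x3A5D1  (2 entries read)
#1 VA=0xE10CCA (r,user):
  lvl0: tbl 0x37, slot 7 ⇒ 0x3D007 (P1/RW1/US1/PS0)
  lvl1: tbl 0x3D, slot 16 ⇒ 0x41003 (P1/RW1/US0/PS0)
  ⇒ fault: PROTECTION_VIOLATION  — 2 lookups
#2 VA=0x1C085D1 (r,kernel):
  TLB hit vpn=0x1C08 → PA=0x3A5D1

TLB: [["0x1C08", "0x3A"]]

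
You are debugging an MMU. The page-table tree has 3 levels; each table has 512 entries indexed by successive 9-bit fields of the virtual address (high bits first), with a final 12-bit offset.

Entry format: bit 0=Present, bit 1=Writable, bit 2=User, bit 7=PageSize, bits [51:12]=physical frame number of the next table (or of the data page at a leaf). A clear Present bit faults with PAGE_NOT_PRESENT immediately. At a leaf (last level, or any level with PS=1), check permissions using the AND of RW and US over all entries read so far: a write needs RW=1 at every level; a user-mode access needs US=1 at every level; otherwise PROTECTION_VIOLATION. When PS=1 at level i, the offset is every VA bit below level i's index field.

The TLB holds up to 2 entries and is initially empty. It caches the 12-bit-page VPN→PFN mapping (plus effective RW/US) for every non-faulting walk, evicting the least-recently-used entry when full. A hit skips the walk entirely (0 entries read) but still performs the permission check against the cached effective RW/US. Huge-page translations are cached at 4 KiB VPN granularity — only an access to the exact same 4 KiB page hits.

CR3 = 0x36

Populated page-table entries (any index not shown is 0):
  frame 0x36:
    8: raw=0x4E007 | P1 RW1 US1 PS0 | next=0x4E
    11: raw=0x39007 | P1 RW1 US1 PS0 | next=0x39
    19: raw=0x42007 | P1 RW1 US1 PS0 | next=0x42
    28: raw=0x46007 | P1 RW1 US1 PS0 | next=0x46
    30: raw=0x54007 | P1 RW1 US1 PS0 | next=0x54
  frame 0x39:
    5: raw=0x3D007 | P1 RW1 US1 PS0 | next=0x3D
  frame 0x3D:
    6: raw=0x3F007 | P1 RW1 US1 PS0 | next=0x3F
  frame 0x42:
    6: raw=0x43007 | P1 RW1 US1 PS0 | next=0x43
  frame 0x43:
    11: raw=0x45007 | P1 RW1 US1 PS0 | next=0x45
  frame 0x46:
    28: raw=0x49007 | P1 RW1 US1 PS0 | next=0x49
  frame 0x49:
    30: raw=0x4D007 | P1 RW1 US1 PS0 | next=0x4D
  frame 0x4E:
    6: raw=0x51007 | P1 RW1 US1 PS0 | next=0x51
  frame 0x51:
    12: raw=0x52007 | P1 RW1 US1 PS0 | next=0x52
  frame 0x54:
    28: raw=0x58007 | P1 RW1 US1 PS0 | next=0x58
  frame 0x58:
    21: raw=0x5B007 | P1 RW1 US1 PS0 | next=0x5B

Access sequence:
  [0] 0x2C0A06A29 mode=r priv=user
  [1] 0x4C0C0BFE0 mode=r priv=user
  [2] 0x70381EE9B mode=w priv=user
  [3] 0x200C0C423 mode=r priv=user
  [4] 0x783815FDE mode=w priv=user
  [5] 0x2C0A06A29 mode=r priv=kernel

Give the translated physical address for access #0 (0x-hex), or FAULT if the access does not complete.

Trace:
#0 VA=0x2C0A06A29 (r,user):
  L0 @0x36[11] → 0x39007  P=1,RW=1,US=1,PS=0
  L1 @0x39[5] → 0x3D007  P=1,RW=1,US=1,PS=0
  L2 @0x3D[6] → 0x3F007  P=1,RW=1,US=1,PS=0
  ✓ 0x3FA29  — 3 lookups
#1 VA=0x4C0C0BFE0 (r,user):
  L0 @0x36[19] → 0x42007  P=1,RW=1,US=1,PS=0
  L1 @0x42[6] → 0x43007  P=1,RW=1,US=1,PS=0
  L2 @0x43[11] → 0x45007  P=1,RW=1,US=1,PS=0
  ✓ 0x45FE0  — 3 lookups
#2 VA=0x70381EE9B (w,user):
  L0 @0x36[28] → 0x46007  P=1,RW=1,US=1,PS=0
  L1 @0x46[28] → 0x49007  P=1,RW=1,US=1,PS=0
  L2 @0x49[30] → 0x4D007  P=1,RW=1,US=1,PS=0
  ✓ 0x4DE9B  — 3 lookups
#3 VA=0x200C0C423 (r,user):
  L0 @0x36[8] → 0x4E007  P=1,RW=1,US=1,PS=0
  L1 @0x4E[6] → 0x51007  P=1,RW=1,US=1,PS=0
  L2 @0x51[12] → 0x52007  P=1,RW=1,US=1,PS=0
  ✓ 0x52423  — 3 lookups
#4 VA=0x783815FDE (w,user):
  L0 @0x36[30] → 0x54007  P=1,RW=1,US=1,PS=0
  L1 @0x54[28] → 0x58007  P=1,RW=1,US=1,PS=0
  L2 @0x58[21] → 0x5B007  P=1,RW=1,US=1,PS=0
  ✓ 0x5BFDE  — 3 lookups
#5 VA=0x2C0A06A29 (r,kernel):
  L0 @0x36[11] → 0x39007  P=1,RW=1,US=1,PS=0
  L1 @0x39[5] → 0x3D007  P=1,RW=1,US=1,PS=0
  L2 @0x3D[6] → 0x3F007  P=1,RW=1,US=1,PS=0
  ✓ 0x3FA29  — 3 lookups

Access #0 PA: 0x3FA29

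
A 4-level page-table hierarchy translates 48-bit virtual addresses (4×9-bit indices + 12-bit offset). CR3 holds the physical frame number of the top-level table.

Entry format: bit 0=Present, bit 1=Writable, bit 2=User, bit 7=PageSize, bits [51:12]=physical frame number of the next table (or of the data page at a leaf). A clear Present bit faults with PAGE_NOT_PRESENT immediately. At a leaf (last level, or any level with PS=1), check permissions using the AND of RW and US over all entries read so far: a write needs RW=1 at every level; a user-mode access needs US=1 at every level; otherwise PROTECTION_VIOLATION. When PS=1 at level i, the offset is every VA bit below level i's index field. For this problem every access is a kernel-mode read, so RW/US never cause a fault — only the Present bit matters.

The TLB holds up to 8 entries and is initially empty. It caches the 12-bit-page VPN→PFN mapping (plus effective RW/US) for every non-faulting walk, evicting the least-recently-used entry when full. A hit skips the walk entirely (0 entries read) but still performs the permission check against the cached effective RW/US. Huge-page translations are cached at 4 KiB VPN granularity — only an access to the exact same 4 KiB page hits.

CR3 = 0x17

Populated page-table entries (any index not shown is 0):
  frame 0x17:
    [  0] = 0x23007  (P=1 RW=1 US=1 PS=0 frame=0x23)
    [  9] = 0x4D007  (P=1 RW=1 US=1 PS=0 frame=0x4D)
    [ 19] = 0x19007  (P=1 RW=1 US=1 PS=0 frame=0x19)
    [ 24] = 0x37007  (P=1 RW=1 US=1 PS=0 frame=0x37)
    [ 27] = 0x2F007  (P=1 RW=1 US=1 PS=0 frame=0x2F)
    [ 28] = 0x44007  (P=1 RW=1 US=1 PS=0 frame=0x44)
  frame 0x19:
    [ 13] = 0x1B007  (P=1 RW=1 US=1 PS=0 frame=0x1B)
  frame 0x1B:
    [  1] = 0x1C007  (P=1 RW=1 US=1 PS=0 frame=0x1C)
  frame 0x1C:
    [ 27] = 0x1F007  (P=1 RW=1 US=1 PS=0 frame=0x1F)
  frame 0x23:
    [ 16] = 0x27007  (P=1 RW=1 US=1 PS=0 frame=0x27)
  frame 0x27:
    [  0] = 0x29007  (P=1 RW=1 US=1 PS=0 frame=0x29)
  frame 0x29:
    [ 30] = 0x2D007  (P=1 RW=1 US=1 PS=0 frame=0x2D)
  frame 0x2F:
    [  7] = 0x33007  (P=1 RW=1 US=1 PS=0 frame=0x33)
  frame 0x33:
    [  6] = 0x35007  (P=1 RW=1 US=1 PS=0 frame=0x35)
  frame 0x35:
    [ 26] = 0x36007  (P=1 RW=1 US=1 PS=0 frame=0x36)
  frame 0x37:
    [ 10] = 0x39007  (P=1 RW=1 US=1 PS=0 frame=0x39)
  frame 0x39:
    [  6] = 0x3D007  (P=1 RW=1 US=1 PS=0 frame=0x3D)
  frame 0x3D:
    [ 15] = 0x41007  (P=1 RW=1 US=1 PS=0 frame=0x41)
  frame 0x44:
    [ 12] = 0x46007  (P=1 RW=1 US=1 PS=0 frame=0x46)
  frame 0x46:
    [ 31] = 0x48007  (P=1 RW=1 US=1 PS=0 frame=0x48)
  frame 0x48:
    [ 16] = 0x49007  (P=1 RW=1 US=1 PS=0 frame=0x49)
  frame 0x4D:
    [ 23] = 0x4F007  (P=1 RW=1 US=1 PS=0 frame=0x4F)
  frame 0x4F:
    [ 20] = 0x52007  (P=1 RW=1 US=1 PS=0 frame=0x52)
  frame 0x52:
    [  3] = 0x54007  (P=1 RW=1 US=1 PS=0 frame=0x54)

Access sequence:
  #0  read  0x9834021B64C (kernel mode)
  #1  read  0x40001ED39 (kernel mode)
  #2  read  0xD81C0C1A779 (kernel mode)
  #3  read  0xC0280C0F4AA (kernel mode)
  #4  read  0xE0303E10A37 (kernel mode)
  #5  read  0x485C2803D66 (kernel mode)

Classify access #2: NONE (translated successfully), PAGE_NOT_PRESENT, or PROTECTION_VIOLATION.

Trace:
#0 VA=0x9834021B64C (r,kernel):
  L0: frame=0x17 idx=19 entry=0x19007 [P=1 RW=1 US=1 PS=0]
  L1: frame=0x19 idx=13 entry=0x1B007 [P=1 RW=1 US=1 PS=0]
  L2: frame=0x1B idx=1 entry=0x1C007 [P=1 RW=1 US=1 PS=0]
  L3: frame=0x1C idx=27 entry=0x1F007 [P=1 RW=1 US=1 PS=0]
  → PA=0x1F64C  (4 entries read)
#1 VA=0x40001ED39 (r,kernel):
  L0: frame=0x17 idx=0 entry=0x23007 [P=1 RW=1 US=1 PS=0]
  L1: frame=0x23 idx=16 entry=0x27007 [P=1 RW=1 US=1 PS=0]
  L2: frame=0x27 idx=0 entry=0x29007 [P=1 RW=1 US=1 PS=0]
  L3: frame=0x29 idx=30 entry=0x2D007 [P=1 RW=1 US=1 PS=0]
  → PA=0x2DD39  (4 entries read)
#2 VA=0xD81C0C1A779 (r,kernel):
  L0: frame=0x17 idx=27 entry=0x2F007 [P=1 RW=1 US=1 PS=0]
  L1: frame=0x2F idx=7 entry=0x33007 [P=1 RW=1 US=1 PS=0]
  L2: frame=0x33 idx=6 entry=0x35007 [P=1 RW=1 US=1 PS=0]
  L3: frame=0x35 idx=26 entry=0x36007 [P=1 RW=1 US=1 PS=0]
  → PA=0x36779  (4 entries read)
#3 VA=0xC0280C0F4AA (r,kernel):
  L0: frame=0x17 idx=24 entry=0x37007 [P=1 RW=1 US=1 PS=0]
  L1: frame=0x37 idx=10 entry=0x39007 [P=1 RW=1 US=1 PS=0]
  L2: frame=0x39 idx=6 entry=0x3D007 [P=1 RW=1 US=1 PS=0]
  L3: frame=0x3D idx=15 entry=0x41007 [P=1 RW=1 US=1 PS=0]
  → PA=0x414AA  (4 entries read)
#4 VA=0xE0303E10A37 (r,kernel):
  L0: frame=0x17 idx=28 entry=0x44007 [P=1 RW=1 US=1 PS=0]
  L1: frame=0x44 idx=12 entry=0x46007 [P=1 RW=1 US=1 PS=0]
  L2: frame=0x46 idx=31 entry=0x48007 [P=1 RW=1 US=1 PS=0]
  L3: frame=0x48 idx=16 entry=0x49007 [P=1 RW=1 US=1 PS=0]
  → PA=0x49A37  (4 entries read)
#5 VA=0x485C2803D66 (r,kernel):
  L0: frame=0x17 idx=9 entry=0x4D007 [P=1 RW=1 US=1 PS=0]
  L1: frame=0x4D idx=23 entry=0x4F007 [P=1 RW=1 US=1 PS=0]
  L2: frame=0x4F idx=20 entry=0x52007 [P=1 RW=1 US=1 PS=0]
  L3: frame=0x52 idx=3 entry=0x54007 [P=1 RW=1 US=1 PS=0]
  → PA=0x54D66  (4 entries read)

Access #2 fault: NONE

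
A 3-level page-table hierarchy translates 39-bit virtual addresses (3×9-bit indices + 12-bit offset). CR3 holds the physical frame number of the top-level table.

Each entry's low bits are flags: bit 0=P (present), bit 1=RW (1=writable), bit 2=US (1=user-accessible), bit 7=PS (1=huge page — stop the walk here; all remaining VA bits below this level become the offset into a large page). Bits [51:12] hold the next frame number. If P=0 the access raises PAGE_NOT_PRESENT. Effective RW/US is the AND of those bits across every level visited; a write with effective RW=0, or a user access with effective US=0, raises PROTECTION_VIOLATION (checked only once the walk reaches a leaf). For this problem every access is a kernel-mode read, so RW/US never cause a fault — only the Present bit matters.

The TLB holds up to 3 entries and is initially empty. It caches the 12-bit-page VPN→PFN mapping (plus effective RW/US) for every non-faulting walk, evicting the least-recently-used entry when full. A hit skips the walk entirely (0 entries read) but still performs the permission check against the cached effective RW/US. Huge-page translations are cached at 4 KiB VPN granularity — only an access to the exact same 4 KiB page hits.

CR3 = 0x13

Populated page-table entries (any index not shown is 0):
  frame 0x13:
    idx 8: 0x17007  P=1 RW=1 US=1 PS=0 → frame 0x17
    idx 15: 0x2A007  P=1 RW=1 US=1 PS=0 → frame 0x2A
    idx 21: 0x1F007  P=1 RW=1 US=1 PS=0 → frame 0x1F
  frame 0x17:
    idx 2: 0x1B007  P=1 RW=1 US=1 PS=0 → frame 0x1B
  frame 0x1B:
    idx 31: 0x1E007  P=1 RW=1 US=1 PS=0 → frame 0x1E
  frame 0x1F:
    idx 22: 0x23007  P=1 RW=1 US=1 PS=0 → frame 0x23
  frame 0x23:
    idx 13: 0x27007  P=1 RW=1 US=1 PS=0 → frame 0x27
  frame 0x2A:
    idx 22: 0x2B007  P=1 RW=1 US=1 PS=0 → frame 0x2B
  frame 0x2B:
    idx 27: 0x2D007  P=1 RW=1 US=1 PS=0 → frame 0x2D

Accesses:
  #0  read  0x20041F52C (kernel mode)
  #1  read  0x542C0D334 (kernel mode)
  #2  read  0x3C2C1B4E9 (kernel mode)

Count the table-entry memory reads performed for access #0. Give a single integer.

Walk each access:
#0 VA=0x20041F52C (r,kernel):
  L0 @0x13[8] → 0x17007  P=1,RW=1,US=1,PS=0
  L1 @0x17[2] → 0x1B007  P=1,RW=1,US=1,PS=0
  L2 @0x1B[31] → 0x1E007  P=1,RW=1,US=1,PS=0
  → PA=0x1E52C  (3 entries read)
#1 VA=0x542C0D334 (r,kernel):
  L0 @0x13[21] → 0x1F007  P=1,RW=1,US=1,PS=0
  L1 @0x1F[22] → 0x23007  P=1,RW=1,US=1,PS=0
  L2 @0x23[13] → 0x27007  P=1,RW=1,US=1,PS=0
  → PA=0x27334  (3 entries read)
#2 VA=0x3C2C1B4E9 (r,kernel):
  L0 @0x13[15] → 0x2A007  P=1,RW=1,US=1,PS=0
  L1 @0x2A[22] → 0x2B007  P=1,RW=1,US=1,PS=0
  L2 @0x2B[27] → 0x2D007  P=1,RW=1,US=1,PS=0
  → PA=0x2D4E9  (3 entries read)

Entries read for #0: 3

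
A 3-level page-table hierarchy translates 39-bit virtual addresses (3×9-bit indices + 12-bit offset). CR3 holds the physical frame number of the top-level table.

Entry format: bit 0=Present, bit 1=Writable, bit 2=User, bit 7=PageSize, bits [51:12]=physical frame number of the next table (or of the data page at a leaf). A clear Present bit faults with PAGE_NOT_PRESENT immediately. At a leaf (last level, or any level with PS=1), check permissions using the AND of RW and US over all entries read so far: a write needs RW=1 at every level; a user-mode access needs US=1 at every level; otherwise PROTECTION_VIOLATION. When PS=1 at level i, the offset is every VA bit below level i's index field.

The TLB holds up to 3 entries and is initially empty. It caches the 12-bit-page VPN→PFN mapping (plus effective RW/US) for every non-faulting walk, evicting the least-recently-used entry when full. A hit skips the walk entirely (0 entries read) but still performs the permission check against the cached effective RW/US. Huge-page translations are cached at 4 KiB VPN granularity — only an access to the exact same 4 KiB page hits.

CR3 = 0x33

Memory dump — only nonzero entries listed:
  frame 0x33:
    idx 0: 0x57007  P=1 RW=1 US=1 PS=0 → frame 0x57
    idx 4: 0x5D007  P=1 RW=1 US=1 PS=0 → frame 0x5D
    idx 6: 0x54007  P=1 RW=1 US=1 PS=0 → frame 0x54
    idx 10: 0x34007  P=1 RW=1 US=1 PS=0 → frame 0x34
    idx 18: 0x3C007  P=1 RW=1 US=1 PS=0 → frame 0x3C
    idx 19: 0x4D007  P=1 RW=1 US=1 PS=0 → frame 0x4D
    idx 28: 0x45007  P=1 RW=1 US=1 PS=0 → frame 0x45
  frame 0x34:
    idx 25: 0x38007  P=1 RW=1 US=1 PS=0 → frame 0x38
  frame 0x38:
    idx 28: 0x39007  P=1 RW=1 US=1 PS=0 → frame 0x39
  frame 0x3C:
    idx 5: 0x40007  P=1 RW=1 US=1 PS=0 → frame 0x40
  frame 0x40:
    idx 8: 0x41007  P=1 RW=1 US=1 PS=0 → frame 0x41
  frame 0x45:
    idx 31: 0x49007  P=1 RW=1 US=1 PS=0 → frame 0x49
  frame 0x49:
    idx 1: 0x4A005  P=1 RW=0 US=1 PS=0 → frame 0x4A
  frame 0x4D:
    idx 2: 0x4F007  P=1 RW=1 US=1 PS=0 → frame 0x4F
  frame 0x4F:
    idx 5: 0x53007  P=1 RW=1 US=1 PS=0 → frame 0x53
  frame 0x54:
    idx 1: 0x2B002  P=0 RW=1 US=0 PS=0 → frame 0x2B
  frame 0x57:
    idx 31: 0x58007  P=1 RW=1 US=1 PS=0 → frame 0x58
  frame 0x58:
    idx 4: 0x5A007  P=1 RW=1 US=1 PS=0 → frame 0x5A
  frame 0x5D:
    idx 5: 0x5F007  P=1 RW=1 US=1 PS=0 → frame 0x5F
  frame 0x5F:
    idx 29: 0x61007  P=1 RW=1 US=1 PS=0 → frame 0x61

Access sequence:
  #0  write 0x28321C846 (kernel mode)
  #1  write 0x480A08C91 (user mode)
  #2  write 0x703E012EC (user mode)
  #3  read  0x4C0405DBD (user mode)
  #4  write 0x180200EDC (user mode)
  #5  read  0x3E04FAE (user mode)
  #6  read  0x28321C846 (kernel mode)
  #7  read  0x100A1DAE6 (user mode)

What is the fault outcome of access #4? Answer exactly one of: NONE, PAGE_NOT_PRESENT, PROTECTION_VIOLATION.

Trace:
#0 VA=0x28321C846 (w,kernel):
  L0: frame=0x33 idx=10 entry=0x34007 [P=1 RW=1 US=1 PS=0]
  L1: frame=0x34 idx=25 entry=0x38007 [P=1 RW=1 US=1 PS=0]
  L2: frame=0x38 idx=28 entry=0x39007 [P=1 RW=1 US=1 PS=0]
  ✓ 0x39846  — 3 lookups
#1 VA=0x480A08C91 (w,user):
  L0: frame=0x33 idx=18 entry=0x3C007 [P=1 RW=1 US=1 PS=0]
  L1: frame=0x3C idx=5 entry=0x40007 [P=1 RW=1 US=1 PS=0]
  L2: frame=0x40 idx=8 entry=0x41007 [P=1 RW=1 US=1 PS=0]
  ✓ 0x41C91  — 3 lookups
#2 VA=0x703E012EC (w,user):
  L0: frame=0x33 idx=28 entry=0x45007 [P=1 RW=1 US=1 PS=0]
  L1: frame=0x45 idx=31 entry=0x49007 [P=1 RW=1 US=1 PS=0]
  L2: frame=0x49 idx=1 entry=0x4A005 [P=1 RW=0 US=1 PS=0]
  → PROTECTION_VIOLATION  (3 entries read)
#3 VA=0x4C0405DBD (r,user):
  L0: frame=0x33 idx=19 entry=0x4D007 [P=1 RW=1 US=1 PS=0]
  L1: frame=0x4D idx=2 entry=0x4F007 [P=1 RW=1 US=1 PS=0]
  L2: frame=0x4F idx=5 entry=0x53007 [P=1 RW=1 US=1 PS=0]
  ✓ 0x53DBD  — 3 lookups
#4 VA=0x180200EDC (w,user):
  L0: frame=0x33 idx=6 entry=0x54007 [P=1 RW=1 US=1 PS=0]
  L1: frame=0x54 idx=1 entry=0x2B002 [P=0 RW=1 US=0 PS=0]
  → PAGE_NOT_PRESENT  (2 entries read)
#5 VA=0x3E04FAE (r,user):
  L0: frame=0x33 idx=0 entry=0x57007 [P=1 RW=1 US=1 PS=0]
  L1: frame=0x57 idx=31 entry=0x58007 [P=1 RW=1 US=1 PS=0]
  L2: frame=0x58 idx=4 entry=0x5A007 [P=1 RW=1 US=1 PS=0]
  ✓ 0x5AFAE  — 3 lookups
#6 VA=0x28321C846 (r,kernel):
  L0: frame=0x33 idx=10 entry=0x34007 [P=1 RW=1 US=1 PS=0]
  L1: frame=0x34 idx=25 entry=0x38007 [P=1 RW=1 US=1 PS=0]
  L2: frame=0x38 idx=28 entry=0x39007 [P=1 RW=1 US=1 PS=0]
  ✓ 0x39846  — 3 lookups
#7 VA=0x100A1DAE6 (r,user):
  L0: frame=0x33 idx=4 entry=0x5D007 [P=1 RW=1 US=1 PS=0]
  L1: frame=0x5D idx=5 entry=0x5F007 [P=1 RW=1 US=1 PS=0]
  L2: frame=0x5F idx=29 entry=0x61007 [P=1 RW=1 US=1 PS=0]
  ✓ 0x61AE6  — 3 lookups

Access #4 fault: PAGE_NOT_PRESENT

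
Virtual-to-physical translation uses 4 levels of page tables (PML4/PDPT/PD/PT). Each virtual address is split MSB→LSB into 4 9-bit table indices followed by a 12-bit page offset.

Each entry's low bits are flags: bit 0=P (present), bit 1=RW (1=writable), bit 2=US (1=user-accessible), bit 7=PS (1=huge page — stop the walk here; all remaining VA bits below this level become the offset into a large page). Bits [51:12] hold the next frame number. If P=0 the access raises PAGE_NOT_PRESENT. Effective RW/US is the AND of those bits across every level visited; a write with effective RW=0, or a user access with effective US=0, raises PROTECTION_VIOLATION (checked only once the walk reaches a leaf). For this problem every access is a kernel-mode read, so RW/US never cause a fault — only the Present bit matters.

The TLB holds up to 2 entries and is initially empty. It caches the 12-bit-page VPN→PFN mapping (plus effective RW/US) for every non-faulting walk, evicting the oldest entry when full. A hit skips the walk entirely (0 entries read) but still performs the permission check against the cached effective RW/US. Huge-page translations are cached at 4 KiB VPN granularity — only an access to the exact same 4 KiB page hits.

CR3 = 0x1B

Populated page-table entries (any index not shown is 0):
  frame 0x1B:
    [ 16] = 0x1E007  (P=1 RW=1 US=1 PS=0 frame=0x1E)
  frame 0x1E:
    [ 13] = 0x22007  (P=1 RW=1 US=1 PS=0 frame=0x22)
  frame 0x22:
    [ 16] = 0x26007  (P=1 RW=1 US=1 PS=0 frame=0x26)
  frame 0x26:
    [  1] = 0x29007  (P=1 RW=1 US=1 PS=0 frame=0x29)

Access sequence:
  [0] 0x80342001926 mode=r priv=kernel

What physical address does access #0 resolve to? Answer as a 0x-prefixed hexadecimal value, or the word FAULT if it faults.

Trace:
#0 VA=0x80342001926 (r,kernel):
  [0] read 0x1B idx=16: raw=0x1E007 flags P=1 W=1 U=1 S=0
  [1] read 0x1E idx=13: raw=0x22007 flags P=1 W=1 U=1 S=0
  [2] read 0x22 idx=16: raw=0x26007 flags P=1 W=1 U=1 S=0
  [3] read 0x26 idx=1: raw=0x29007 flags P=1 W=1 U=1 S=0
  ✓ 0x29926  — 4 lookups

Access #0 PA: 0x29926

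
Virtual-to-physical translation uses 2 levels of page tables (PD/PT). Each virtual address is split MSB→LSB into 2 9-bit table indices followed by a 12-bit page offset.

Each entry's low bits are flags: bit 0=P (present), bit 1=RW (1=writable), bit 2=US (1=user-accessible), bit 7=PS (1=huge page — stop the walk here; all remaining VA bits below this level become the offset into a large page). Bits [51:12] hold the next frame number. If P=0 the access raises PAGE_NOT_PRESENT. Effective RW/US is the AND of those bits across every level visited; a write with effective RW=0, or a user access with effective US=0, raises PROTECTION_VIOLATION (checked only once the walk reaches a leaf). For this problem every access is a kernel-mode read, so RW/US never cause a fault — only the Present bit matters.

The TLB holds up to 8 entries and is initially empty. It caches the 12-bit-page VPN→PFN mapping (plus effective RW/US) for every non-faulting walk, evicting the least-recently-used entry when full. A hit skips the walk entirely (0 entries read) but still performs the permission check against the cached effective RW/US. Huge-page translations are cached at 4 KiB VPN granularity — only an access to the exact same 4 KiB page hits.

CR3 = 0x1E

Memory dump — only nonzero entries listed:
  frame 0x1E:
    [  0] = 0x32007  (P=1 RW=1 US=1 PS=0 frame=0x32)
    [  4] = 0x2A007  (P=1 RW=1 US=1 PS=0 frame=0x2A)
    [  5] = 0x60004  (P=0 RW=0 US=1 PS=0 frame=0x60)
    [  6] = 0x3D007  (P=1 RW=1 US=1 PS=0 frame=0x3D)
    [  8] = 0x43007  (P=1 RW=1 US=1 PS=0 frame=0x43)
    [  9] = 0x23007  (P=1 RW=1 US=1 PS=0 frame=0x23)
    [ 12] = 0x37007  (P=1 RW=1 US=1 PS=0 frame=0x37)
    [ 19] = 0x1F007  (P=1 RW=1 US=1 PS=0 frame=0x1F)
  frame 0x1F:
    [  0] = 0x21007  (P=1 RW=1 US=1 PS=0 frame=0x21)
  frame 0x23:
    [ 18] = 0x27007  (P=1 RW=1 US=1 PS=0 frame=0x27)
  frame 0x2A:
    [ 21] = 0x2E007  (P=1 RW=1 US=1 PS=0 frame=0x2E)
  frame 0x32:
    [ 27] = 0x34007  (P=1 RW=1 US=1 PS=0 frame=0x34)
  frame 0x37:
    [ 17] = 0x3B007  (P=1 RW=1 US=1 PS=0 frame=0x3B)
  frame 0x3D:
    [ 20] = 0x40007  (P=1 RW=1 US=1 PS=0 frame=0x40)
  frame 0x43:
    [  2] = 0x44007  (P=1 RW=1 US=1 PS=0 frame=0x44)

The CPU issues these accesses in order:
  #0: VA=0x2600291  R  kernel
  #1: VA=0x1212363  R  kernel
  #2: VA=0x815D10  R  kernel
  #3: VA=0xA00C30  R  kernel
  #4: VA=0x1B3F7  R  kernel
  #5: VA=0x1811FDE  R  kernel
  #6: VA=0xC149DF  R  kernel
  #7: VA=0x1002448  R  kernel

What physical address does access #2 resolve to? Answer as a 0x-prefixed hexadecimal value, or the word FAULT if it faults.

Walk each access:
#0 VA=0x2600291 (r,kernel):
  [0] read 0x1E idx=19: raw=0x1F007 flags P=1 W=1 U=1 S=0
  [1] read 0x1F idx=0: raw=0x21007 flags P=1 W=1 U=1 S=0
  ✓ 0x21291  — 2 lookups
#1 VA=0x1212363 (r,kernel):
  [0] read 0x1E idx=9: raw=0x23007 flags P=1 W=1 U=1 S=0
  [1] read 0x23 idx=18: raw=0x27007 flags P=1 W=1 U=1 S=0
  ✓ 0x27363  — 2 lookups
#2 VA=0x815D10 (r,kernel):
  [0] read 0x1E idx=4: raw=0x2A007 flags P=1 W=1 U=1 S=0
  [1] read 0x2A idx=21: raw=0x2E007 flags P=1 W=1 U=1 S=0
  ✓ 0x2ED10  — 2 lookups
#3 VA=0xA00C30 (r,kernel):
  [0] read 0x1E idx=5: raw=0x60004 flags P=0 W=0 U=1 S=0
  ⇒ fault: PAGE_NOT_PRESENT  — 1 lookups
#4 VA=0x1B3F7 (r,kernel):
  [0] read 0x1E idx=0: raw=0x32007 flags P=1 W=1 U=1 S=0
  [1] read 0x32 idx=27: raw=0x34007 flags P=1 W=1 U=1 S=0
  ✓ 0x343F7  — 2 lookups
#5 VA=0x1811FDE (r,kernel):
  [0] read 0x1E idx=12: raw=0x37007 flags P=1 W=1 U=1 S=0
  [1] read 0x37 idx=17: raw=0x3B007 flags P=1 W=1 U=1 S=0
  ✓ 0x3BFDE  — 2 lookups
#6 VA=0xC149DF (r,kernel):
  [0] read 0x1E idx=6: raw=0x3D007 flags P=1 W=1 U=1 S=0
  [1] read 0x3D idx=20: raw=0x40007 flags P=1 W=1 U=1 S=0
  ✓ 0x409DF  — 2 lookups
#7 VA=0x1002448 (r,kernel):
  [0] read 0x1E idx=8: raw=0x43007 flags P=1 W=1 U=1 S=0
  [1] read 0x43 idx=2: raw=0x44007 flags P=1 W=1 U=1 S=0
  ✓ 0x44448  — 2 lookups

Access #2 PA: 0x2ED10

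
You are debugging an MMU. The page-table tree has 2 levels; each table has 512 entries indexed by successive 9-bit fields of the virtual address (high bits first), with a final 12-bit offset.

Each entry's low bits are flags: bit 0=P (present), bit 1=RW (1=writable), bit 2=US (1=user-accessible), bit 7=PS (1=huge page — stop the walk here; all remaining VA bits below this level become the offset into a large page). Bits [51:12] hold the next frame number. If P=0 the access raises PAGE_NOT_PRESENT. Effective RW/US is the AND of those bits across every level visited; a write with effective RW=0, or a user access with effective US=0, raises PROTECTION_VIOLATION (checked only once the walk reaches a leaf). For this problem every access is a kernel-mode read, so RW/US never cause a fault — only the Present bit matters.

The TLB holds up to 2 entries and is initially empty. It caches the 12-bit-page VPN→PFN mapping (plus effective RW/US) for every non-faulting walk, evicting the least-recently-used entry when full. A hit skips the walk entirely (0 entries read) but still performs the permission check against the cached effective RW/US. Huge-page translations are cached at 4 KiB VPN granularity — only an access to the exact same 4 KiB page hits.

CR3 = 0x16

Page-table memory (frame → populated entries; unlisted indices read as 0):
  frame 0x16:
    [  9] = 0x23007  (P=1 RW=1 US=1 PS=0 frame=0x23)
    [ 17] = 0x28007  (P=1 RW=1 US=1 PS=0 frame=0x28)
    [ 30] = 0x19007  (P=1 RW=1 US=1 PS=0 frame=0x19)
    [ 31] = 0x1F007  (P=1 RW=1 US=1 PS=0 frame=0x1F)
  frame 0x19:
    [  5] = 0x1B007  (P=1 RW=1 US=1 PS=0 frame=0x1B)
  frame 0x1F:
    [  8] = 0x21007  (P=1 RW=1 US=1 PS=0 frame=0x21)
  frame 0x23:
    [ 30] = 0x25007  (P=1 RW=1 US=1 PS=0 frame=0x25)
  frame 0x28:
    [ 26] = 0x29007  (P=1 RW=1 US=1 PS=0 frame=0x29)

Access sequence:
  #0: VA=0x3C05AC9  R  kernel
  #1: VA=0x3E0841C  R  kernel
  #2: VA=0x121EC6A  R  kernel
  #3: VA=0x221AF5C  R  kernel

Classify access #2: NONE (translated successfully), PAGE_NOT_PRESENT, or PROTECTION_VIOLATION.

Per-access translation:
#0 VA=0x3C05AC9 (r,kernel):
  L0: frame=0x16 idx=30 entry=0x19007 [P=1 RW=1 US=1 PS=0]
  L1: frame=0x19 idx=5 entry=0x1B007 [P=1 RW=1 US=1 PS=0]
  → PA=0x1BAC9  (2 entries read)
#1 VA=0x3E0841C (r,kernel):
  L0: frame=0x16 idx=31 entry=0x1F007 [P=1 RW=1 US=1 PS=0]
  L1: frame=0x1F idx=8 entry=0x21007 [P=1 RW=1 US=1 PS=0]
  → PA=0x2141C  (2 entries read)
#2 VA=0x121EC6A (r,kernel):
  L0: frame=0x16 idx=9 entry=0x23007 [P=1 RW=1 US=1 PS=0]
  L1: frame=0x23 idx=30 entry=0x25007 [P=1 RW=1 US=1 PS=0]
  → PA=0x25C6A  (2 entries read)
#3 VA=0x221AF5C (r,kernel):
  L0: frame=0x16 idx=17 entry=0x28007 [P=1 RW=1 US=1 PS=0]
  L1: frame=0x28 idx=26 entry=0x29007 [P=1 RW=1 US=1 PS=0]
  → PA=0x29F5C  (2 entries read)

Access #2 fault: NONE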